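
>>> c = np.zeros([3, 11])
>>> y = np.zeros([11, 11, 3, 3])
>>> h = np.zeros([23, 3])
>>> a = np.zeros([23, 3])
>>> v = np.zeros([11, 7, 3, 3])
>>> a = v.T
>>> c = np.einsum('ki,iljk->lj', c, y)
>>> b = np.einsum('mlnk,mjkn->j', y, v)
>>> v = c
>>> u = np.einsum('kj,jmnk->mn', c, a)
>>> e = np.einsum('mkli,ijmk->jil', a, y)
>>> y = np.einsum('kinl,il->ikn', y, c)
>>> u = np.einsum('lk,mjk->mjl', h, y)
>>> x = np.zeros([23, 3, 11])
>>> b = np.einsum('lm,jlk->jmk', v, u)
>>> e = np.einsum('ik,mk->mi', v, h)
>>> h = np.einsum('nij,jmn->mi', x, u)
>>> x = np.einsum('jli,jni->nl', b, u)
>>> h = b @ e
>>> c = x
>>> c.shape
(11, 3)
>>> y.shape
(11, 11, 3)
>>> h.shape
(11, 3, 11)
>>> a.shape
(3, 3, 7, 11)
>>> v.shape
(11, 3)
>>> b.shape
(11, 3, 23)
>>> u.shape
(11, 11, 23)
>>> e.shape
(23, 11)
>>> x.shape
(11, 3)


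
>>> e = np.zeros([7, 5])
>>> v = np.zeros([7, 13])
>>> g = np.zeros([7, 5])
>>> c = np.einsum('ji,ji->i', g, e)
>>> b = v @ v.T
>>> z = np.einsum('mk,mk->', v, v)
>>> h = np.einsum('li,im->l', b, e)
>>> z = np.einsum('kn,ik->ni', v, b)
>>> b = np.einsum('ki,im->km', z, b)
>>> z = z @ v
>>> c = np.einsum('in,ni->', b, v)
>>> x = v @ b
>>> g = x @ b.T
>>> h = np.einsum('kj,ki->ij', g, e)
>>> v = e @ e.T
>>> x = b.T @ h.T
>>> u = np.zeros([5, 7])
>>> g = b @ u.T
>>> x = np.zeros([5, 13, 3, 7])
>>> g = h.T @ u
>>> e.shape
(7, 5)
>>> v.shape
(7, 7)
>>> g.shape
(13, 7)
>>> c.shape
()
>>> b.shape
(13, 7)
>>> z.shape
(13, 13)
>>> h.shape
(5, 13)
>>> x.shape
(5, 13, 3, 7)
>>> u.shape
(5, 7)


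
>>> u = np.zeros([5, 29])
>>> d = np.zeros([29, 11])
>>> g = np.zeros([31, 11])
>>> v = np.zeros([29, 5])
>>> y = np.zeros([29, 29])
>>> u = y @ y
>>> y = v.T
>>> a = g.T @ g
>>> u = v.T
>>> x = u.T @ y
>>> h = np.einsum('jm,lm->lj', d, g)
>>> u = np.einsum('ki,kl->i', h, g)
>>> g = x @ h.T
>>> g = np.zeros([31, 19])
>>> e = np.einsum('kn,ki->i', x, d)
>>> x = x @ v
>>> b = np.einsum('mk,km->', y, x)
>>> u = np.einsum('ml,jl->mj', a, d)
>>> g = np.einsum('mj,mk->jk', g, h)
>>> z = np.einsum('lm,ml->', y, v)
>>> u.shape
(11, 29)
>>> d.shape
(29, 11)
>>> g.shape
(19, 29)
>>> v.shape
(29, 5)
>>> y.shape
(5, 29)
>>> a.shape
(11, 11)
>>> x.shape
(29, 5)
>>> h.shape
(31, 29)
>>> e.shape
(11,)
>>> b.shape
()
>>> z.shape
()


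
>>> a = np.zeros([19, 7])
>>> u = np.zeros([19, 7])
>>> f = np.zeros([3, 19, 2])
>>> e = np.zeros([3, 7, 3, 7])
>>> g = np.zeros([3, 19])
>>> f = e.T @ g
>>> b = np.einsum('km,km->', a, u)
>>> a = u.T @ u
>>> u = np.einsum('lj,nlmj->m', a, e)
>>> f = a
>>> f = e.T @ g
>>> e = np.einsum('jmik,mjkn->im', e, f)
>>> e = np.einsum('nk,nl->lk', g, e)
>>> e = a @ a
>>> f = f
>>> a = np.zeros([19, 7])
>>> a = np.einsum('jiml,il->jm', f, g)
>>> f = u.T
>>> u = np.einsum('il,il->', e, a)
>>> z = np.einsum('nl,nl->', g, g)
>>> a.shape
(7, 7)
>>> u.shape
()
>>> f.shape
(3,)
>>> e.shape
(7, 7)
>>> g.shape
(3, 19)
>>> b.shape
()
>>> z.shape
()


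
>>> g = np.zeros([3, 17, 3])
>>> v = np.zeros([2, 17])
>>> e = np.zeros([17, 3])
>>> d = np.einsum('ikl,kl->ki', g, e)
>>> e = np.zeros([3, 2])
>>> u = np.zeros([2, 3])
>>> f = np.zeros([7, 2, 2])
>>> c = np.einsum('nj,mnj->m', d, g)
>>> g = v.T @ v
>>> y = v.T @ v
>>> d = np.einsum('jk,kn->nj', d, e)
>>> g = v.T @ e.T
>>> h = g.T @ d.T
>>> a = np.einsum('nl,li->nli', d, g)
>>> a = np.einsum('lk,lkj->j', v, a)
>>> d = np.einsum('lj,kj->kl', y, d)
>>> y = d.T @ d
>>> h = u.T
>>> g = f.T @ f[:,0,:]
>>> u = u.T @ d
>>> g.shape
(2, 2, 2)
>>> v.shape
(2, 17)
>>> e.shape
(3, 2)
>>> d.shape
(2, 17)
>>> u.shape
(3, 17)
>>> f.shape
(7, 2, 2)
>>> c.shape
(3,)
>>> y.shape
(17, 17)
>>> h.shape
(3, 2)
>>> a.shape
(3,)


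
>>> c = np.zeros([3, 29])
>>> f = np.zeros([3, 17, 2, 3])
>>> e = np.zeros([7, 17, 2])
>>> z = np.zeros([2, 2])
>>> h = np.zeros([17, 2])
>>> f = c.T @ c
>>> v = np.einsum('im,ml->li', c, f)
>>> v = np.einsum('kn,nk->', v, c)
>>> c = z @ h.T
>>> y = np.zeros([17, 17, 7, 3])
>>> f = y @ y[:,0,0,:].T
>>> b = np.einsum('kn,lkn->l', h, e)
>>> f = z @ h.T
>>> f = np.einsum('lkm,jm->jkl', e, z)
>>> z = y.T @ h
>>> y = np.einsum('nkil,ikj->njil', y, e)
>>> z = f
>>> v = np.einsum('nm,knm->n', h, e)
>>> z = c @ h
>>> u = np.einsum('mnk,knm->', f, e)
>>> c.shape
(2, 17)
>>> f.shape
(2, 17, 7)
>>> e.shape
(7, 17, 2)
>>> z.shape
(2, 2)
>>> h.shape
(17, 2)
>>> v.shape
(17,)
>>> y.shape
(17, 2, 7, 3)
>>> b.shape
(7,)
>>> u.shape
()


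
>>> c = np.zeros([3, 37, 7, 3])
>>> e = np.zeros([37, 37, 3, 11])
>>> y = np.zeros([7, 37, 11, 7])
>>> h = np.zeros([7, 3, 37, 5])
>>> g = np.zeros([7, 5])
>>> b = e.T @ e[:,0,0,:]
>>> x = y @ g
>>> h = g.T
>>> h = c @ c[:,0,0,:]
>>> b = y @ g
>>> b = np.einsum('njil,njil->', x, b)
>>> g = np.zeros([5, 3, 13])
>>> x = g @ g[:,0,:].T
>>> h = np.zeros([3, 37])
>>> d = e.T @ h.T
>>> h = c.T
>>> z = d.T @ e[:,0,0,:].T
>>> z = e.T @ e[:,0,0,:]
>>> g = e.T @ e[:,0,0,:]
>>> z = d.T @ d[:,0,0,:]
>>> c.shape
(3, 37, 7, 3)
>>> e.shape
(37, 37, 3, 11)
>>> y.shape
(7, 37, 11, 7)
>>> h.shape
(3, 7, 37, 3)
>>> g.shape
(11, 3, 37, 11)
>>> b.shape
()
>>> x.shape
(5, 3, 5)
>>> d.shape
(11, 3, 37, 3)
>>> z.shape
(3, 37, 3, 3)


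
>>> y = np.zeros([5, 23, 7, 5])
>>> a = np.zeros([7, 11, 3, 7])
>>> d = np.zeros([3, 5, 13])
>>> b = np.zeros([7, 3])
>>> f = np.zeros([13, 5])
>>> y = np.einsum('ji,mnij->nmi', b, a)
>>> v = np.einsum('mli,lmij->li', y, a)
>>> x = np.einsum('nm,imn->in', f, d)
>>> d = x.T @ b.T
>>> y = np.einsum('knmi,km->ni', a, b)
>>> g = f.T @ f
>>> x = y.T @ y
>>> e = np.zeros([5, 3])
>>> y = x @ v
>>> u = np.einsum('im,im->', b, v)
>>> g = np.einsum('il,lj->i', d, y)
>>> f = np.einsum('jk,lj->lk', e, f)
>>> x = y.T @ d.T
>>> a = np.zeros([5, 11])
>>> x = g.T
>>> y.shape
(7, 3)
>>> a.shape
(5, 11)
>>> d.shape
(13, 7)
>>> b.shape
(7, 3)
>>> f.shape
(13, 3)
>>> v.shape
(7, 3)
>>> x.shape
(13,)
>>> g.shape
(13,)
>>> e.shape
(5, 3)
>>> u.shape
()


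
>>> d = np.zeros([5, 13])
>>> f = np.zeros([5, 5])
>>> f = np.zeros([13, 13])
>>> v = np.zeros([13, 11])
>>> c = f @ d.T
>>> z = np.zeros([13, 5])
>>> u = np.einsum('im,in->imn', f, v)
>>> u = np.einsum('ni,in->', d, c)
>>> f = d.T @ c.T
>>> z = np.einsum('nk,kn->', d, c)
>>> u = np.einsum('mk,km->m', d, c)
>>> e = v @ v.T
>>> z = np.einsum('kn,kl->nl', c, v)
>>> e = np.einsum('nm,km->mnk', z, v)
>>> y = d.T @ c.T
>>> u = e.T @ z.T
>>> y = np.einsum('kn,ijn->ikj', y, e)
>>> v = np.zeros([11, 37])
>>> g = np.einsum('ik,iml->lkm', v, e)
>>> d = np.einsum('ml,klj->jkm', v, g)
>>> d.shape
(5, 13, 11)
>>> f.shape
(13, 13)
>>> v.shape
(11, 37)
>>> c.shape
(13, 5)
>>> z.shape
(5, 11)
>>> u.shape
(13, 5, 5)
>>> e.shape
(11, 5, 13)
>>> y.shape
(11, 13, 5)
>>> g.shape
(13, 37, 5)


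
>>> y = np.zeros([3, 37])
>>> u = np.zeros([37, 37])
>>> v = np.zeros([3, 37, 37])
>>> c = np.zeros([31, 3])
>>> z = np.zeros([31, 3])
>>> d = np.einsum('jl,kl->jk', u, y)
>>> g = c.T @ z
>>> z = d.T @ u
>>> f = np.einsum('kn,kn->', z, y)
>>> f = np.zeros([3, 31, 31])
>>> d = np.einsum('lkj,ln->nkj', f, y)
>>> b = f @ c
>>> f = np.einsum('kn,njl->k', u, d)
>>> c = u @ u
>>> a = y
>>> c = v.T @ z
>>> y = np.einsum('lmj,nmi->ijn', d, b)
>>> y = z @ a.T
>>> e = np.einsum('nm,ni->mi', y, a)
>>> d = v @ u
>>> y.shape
(3, 3)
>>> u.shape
(37, 37)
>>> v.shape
(3, 37, 37)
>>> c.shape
(37, 37, 37)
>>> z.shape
(3, 37)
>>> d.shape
(3, 37, 37)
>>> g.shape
(3, 3)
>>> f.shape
(37,)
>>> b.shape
(3, 31, 3)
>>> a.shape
(3, 37)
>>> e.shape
(3, 37)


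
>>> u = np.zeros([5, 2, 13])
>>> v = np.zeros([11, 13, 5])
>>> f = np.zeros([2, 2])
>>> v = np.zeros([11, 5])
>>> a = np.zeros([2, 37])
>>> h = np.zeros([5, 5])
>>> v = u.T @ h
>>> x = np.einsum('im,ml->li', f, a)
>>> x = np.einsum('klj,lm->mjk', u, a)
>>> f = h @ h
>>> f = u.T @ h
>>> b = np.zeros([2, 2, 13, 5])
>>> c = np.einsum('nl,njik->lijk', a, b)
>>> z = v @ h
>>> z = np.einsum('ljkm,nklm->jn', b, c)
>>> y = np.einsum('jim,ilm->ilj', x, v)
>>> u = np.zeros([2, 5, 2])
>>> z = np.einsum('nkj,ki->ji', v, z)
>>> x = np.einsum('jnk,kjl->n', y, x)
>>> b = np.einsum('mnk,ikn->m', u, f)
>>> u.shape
(2, 5, 2)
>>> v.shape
(13, 2, 5)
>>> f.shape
(13, 2, 5)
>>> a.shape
(2, 37)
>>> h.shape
(5, 5)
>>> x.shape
(2,)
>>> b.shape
(2,)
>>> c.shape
(37, 13, 2, 5)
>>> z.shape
(5, 37)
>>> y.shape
(13, 2, 37)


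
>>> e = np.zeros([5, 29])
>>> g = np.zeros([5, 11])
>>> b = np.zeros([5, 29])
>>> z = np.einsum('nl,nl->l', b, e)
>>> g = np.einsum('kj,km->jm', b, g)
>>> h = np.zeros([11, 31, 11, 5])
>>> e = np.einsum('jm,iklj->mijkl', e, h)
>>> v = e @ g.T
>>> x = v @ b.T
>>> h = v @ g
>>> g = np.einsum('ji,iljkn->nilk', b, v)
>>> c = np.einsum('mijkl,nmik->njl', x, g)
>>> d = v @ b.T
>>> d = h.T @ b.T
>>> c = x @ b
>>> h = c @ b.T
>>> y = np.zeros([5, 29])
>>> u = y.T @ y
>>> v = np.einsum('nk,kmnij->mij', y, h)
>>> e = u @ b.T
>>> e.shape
(29, 5)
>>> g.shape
(29, 29, 11, 31)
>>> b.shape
(5, 29)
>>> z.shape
(29,)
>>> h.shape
(29, 11, 5, 31, 5)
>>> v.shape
(11, 31, 5)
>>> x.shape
(29, 11, 5, 31, 5)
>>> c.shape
(29, 11, 5, 31, 29)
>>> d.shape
(11, 31, 5, 11, 5)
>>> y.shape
(5, 29)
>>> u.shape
(29, 29)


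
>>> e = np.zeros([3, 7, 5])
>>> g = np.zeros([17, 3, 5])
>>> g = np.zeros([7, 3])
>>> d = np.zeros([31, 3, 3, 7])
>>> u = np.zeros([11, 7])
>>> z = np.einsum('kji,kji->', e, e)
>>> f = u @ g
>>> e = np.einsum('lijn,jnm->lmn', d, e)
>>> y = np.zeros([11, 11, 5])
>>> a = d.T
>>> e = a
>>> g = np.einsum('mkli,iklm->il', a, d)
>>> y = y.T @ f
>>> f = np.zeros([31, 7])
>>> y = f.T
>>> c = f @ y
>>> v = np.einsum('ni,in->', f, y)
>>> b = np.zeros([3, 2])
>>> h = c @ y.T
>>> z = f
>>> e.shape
(7, 3, 3, 31)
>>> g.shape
(31, 3)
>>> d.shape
(31, 3, 3, 7)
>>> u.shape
(11, 7)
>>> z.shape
(31, 7)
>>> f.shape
(31, 7)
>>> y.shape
(7, 31)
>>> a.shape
(7, 3, 3, 31)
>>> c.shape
(31, 31)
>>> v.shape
()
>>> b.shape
(3, 2)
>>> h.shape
(31, 7)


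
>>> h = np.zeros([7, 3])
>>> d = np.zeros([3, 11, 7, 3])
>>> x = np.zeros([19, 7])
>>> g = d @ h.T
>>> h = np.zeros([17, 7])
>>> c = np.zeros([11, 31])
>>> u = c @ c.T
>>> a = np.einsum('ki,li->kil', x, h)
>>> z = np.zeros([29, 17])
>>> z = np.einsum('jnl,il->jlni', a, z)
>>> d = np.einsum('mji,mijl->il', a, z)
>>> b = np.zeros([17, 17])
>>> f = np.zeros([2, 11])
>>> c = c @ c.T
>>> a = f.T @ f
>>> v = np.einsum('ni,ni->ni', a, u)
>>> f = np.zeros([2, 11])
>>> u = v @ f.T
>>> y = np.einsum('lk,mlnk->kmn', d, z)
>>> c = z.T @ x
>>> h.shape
(17, 7)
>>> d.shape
(17, 29)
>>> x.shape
(19, 7)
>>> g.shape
(3, 11, 7, 7)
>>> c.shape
(29, 7, 17, 7)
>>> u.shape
(11, 2)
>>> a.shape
(11, 11)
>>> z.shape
(19, 17, 7, 29)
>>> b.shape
(17, 17)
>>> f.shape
(2, 11)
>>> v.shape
(11, 11)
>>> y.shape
(29, 19, 7)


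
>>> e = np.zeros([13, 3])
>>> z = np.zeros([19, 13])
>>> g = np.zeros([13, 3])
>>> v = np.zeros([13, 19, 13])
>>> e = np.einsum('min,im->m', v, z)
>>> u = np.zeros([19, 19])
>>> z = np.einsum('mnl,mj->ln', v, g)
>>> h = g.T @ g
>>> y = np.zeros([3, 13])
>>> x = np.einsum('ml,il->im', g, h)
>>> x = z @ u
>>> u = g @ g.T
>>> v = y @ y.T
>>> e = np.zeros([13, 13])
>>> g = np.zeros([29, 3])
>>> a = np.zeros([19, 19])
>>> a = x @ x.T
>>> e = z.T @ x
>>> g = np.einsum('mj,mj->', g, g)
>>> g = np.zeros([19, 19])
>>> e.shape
(19, 19)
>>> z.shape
(13, 19)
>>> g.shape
(19, 19)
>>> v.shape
(3, 3)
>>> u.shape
(13, 13)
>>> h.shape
(3, 3)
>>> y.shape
(3, 13)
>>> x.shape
(13, 19)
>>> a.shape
(13, 13)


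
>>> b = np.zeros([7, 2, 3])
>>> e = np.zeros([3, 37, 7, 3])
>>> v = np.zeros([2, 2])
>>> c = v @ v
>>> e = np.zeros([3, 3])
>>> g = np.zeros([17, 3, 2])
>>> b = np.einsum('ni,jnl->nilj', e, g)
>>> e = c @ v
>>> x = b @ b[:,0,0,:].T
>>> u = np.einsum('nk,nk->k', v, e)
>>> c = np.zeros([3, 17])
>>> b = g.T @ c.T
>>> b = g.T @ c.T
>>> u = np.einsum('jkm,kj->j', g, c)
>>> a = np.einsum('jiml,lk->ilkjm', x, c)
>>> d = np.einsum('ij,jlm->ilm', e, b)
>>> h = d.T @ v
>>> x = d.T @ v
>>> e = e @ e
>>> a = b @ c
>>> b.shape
(2, 3, 3)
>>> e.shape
(2, 2)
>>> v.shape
(2, 2)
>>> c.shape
(3, 17)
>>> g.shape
(17, 3, 2)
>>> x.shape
(3, 3, 2)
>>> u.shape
(17,)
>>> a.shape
(2, 3, 17)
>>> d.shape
(2, 3, 3)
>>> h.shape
(3, 3, 2)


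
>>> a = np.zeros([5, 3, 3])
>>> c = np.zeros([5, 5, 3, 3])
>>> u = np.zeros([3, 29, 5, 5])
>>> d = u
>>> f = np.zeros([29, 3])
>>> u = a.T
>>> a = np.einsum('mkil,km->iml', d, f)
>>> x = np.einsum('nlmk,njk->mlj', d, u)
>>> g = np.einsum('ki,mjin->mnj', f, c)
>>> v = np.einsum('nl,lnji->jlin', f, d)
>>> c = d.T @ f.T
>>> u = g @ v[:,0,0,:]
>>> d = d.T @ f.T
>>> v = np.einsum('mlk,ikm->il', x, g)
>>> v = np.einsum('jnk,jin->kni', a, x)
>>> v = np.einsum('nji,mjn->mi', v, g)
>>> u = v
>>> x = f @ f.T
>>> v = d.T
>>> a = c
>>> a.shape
(5, 5, 29, 29)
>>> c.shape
(5, 5, 29, 29)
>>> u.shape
(5, 29)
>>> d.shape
(5, 5, 29, 29)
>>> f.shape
(29, 3)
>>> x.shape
(29, 29)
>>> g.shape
(5, 3, 5)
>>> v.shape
(29, 29, 5, 5)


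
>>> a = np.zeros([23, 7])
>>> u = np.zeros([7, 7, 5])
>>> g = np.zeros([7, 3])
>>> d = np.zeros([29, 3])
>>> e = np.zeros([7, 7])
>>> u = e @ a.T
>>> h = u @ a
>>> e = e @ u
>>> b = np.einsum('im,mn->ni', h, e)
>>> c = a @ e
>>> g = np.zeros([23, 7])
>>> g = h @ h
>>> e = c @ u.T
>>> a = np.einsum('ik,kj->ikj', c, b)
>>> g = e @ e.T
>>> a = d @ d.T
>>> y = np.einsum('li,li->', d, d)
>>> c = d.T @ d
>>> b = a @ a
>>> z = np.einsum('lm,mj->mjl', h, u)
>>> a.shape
(29, 29)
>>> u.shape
(7, 23)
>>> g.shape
(23, 23)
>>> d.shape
(29, 3)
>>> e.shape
(23, 7)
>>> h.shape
(7, 7)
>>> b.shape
(29, 29)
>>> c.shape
(3, 3)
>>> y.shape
()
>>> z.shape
(7, 23, 7)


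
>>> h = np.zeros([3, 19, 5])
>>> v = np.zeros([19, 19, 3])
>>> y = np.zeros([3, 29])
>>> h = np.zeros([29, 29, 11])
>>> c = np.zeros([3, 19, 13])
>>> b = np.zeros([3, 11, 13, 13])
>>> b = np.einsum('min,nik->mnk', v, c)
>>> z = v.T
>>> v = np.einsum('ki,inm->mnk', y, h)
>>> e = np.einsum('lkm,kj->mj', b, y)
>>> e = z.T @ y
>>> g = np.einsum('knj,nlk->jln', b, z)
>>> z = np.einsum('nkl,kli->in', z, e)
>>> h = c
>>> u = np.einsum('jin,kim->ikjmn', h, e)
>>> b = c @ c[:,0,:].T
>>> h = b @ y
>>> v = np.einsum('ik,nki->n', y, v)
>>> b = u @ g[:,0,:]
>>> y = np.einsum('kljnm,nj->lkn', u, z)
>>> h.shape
(3, 19, 29)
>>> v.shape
(11,)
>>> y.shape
(19, 19, 29)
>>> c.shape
(3, 19, 13)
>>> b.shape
(19, 19, 3, 29, 3)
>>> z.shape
(29, 3)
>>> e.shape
(19, 19, 29)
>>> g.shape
(13, 19, 3)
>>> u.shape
(19, 19, 3, 29, 13)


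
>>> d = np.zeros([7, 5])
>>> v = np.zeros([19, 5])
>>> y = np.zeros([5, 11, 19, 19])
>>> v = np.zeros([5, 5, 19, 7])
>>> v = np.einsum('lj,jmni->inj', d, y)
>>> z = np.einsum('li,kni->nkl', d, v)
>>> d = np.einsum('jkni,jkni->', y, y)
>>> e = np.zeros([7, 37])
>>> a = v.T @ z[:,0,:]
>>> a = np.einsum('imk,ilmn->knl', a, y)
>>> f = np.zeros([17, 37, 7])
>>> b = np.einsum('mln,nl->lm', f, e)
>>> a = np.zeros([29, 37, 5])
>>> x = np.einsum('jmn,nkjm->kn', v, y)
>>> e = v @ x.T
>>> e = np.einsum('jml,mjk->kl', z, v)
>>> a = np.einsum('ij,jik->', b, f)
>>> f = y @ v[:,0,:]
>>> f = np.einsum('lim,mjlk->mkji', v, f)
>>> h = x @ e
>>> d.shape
()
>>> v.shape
(19, 19, 5)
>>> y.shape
(5, 11, 19, 19)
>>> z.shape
(19, 19, 7)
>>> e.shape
(5, 7)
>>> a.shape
()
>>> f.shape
(5, 5, 11, 19)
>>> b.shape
(37, 17)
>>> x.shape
(11, 5)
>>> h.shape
(11, 7)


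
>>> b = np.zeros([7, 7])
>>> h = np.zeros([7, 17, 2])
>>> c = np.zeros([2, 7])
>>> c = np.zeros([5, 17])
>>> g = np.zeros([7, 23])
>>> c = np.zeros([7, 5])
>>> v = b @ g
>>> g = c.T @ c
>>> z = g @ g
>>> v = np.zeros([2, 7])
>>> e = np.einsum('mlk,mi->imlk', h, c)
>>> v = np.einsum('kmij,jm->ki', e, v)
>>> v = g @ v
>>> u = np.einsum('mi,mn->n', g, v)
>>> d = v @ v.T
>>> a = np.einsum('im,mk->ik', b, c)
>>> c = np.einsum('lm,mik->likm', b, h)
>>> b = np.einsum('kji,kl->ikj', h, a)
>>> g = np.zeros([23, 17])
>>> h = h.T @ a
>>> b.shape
(2, 7, 17)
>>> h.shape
(2, 17, 5)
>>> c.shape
(7, 17, 2, 7)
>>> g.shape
(23, 17)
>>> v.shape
(5, 17)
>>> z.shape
(5, 5)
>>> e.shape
(5, 7, 17, 2)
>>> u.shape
(17,)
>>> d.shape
(5, 5)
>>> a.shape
(7, 5)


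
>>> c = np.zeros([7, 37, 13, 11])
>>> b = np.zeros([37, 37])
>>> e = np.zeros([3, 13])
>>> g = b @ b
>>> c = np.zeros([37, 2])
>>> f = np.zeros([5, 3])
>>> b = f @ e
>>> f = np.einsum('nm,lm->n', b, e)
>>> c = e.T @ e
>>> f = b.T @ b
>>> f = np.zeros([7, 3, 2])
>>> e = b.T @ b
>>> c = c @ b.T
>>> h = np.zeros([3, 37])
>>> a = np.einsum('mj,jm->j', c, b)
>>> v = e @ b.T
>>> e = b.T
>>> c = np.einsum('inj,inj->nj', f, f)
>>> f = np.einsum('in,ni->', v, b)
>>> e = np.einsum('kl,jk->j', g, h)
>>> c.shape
(3, 2)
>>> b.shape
(5, 13)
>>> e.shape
(3,)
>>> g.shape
(37, 37)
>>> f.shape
()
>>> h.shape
(3, 37)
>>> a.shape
(5,)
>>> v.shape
(13, 5)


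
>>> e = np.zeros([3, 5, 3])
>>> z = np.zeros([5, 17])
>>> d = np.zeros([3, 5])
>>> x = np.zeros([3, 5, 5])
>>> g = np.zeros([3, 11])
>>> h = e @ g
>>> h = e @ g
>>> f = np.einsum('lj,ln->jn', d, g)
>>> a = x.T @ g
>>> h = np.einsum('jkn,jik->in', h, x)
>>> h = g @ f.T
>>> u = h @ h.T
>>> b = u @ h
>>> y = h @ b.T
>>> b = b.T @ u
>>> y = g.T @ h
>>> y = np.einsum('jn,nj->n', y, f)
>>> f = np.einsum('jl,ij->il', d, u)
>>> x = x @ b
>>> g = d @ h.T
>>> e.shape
(3, 5, 3)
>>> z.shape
(5, 17)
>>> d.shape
(3, 5)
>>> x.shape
(3, 5, 3)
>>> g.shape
(3, 3)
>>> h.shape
(3, 5)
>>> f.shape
(3, 5)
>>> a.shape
(5, 5, 11)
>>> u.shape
(3, 3)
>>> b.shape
(5, 3)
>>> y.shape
(5,)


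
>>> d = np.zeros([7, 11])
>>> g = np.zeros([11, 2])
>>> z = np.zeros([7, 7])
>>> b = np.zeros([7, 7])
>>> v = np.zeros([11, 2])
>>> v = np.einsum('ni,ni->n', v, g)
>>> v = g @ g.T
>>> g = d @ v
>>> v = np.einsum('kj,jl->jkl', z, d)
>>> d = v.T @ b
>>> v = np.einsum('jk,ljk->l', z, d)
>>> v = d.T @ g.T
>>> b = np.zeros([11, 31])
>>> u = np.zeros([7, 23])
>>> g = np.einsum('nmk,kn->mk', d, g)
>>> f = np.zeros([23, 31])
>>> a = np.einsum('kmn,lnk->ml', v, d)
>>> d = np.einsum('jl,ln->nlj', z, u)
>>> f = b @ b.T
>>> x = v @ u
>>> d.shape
(23, 7, 7)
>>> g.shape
(7, 7)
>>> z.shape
(7, 7)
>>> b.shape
(11, 31)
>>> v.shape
(7, 7, 7)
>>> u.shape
(7, 23)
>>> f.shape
(11, 11)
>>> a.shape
(7, 11)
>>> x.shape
(7, 7, 23)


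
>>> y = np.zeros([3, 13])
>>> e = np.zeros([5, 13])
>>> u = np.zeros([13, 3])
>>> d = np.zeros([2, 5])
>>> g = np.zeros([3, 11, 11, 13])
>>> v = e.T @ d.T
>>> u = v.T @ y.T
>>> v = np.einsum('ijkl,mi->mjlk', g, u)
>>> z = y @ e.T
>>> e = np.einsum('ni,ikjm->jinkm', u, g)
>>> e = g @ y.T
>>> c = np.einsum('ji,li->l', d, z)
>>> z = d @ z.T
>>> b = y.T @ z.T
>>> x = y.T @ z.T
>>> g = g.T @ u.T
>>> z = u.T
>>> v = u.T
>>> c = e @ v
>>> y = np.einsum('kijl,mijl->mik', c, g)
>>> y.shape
(13, 11, 3)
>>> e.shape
(3, 11, 11, 3)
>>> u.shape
(2, 3)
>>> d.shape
(2, 5)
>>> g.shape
(13, 11, 11, 2)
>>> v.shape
(3, 2)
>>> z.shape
(3, 2)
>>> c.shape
(3, 11, 11, 2)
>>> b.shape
(13, 2)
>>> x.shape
(13, 2)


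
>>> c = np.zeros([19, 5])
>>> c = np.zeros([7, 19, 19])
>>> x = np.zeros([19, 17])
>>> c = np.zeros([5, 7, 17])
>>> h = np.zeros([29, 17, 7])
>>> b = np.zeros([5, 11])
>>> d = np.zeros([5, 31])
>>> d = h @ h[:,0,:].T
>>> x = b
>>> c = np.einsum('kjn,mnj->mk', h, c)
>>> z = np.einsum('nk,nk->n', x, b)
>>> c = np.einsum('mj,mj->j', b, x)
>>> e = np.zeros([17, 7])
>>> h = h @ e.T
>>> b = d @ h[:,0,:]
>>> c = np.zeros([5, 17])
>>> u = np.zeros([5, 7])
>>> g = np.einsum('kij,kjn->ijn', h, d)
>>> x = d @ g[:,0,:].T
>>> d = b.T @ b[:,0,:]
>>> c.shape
(5, 17)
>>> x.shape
(29, 17, 17)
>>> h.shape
(29, 17, 17)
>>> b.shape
(29, 17, 17)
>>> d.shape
(17, 17, 17)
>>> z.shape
(5,)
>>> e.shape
(17, 7)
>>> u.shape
(5, 7)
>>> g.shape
(17, 17, 29)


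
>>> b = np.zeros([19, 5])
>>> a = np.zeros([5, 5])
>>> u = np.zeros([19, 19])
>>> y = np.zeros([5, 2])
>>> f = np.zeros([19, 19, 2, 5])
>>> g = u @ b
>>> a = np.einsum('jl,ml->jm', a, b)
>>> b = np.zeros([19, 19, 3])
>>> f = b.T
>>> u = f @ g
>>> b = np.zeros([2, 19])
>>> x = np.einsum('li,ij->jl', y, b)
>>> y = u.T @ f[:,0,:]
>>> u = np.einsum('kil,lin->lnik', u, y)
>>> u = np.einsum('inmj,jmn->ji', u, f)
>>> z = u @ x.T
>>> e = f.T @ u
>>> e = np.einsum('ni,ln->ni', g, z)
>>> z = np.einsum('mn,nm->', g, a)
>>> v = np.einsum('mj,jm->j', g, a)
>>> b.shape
(2, 19)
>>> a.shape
(5, 19)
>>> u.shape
(3, 5)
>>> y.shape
(5, 19, 19)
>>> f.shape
(3, 19, 19)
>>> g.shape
(19, 5)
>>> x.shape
(19, 5)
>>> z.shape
()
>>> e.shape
(19, 5)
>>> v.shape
(5,)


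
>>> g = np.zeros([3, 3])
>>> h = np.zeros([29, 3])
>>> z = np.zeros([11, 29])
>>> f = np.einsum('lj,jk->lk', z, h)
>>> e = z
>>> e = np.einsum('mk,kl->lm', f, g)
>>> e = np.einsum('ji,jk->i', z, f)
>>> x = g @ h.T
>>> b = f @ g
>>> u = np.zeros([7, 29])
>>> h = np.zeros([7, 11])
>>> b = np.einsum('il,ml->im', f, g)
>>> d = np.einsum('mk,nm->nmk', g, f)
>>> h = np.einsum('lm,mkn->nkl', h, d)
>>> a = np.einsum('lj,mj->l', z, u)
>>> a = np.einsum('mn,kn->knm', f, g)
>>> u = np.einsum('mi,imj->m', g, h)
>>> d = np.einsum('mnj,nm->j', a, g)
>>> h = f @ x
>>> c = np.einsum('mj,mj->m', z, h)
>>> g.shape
(3, 3)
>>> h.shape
(11, 29)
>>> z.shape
(11, 29)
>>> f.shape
(11, 3)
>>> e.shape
(29,)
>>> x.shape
(3, 29)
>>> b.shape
(11, 3)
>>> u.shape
(3,)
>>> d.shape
(11,)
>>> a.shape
(3, 3, 11)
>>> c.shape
(11,)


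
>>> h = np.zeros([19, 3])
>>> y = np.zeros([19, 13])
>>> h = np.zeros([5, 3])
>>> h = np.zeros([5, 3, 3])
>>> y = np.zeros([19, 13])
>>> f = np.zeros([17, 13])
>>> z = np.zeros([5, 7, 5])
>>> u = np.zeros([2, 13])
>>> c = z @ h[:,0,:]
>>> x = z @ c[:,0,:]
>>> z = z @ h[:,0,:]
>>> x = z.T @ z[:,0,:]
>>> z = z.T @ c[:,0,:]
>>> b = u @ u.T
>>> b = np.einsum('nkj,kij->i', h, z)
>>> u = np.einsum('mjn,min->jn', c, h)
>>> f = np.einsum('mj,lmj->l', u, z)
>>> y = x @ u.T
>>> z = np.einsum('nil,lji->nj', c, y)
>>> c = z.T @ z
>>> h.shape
(5, 3, 3)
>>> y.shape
(3, 7, 7)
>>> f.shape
(3,)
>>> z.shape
(5, 7)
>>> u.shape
(7, 3)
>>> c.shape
(7, 7)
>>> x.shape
(3, 7, 3)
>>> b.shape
(7,)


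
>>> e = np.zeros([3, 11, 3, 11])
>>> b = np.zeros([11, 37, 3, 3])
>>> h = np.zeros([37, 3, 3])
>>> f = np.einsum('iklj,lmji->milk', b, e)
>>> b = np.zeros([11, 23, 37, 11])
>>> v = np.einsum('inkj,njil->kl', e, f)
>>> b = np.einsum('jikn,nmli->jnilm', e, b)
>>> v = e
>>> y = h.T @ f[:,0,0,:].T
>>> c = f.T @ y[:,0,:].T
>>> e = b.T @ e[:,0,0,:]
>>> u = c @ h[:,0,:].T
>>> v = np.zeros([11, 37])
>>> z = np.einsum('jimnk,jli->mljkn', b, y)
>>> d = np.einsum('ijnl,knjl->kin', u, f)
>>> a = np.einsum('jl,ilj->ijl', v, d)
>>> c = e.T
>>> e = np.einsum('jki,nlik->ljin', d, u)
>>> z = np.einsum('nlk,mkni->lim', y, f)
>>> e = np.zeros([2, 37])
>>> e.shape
(2, 37)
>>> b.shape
(3, 11, 11, 37, 23)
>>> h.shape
(37, 3, 3)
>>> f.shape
(11, 11, 3, 37)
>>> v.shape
(11, 37)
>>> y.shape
(3, 3, 11)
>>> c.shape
(11, 11, 11, 37, 23)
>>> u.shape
(37, 3, 11, 37)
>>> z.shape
(3, 37, 11)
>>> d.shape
(11, 37, 11)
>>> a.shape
(11, 11, 37)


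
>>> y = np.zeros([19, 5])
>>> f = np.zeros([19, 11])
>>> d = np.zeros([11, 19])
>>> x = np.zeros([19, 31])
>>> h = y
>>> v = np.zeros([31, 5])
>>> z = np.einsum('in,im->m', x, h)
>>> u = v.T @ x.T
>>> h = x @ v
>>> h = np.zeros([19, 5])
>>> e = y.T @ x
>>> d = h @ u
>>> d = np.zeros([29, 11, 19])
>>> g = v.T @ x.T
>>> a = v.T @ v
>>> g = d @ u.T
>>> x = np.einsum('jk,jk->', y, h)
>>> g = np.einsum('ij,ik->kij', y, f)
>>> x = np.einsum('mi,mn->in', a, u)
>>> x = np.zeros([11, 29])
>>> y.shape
(19, 5)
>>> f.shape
(19, 11)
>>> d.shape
(29, 11, 19)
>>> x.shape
(11, 29)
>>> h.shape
(19, 5)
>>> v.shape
(31, 5)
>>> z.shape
(5,)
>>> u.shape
(5, 19)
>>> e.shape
(5, 31)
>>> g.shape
(11, 19, 5)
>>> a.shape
(5, 5)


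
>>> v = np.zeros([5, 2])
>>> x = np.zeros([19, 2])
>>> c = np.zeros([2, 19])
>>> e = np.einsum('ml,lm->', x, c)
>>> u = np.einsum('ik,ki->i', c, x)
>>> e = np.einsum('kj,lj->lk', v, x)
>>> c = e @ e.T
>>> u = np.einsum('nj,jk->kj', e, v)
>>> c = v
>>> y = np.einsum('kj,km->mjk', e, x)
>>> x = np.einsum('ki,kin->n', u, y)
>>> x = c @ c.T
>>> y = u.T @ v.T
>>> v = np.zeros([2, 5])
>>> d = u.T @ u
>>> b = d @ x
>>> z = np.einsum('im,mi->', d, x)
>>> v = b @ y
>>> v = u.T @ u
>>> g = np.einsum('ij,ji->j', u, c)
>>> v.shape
(5, 5)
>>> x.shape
(5, 5)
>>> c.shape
(5, 2)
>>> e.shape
(19, 5)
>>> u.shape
(2, 5)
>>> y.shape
(5, 5)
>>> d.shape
(5, 5)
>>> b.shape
(5, 5)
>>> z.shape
()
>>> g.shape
(5,)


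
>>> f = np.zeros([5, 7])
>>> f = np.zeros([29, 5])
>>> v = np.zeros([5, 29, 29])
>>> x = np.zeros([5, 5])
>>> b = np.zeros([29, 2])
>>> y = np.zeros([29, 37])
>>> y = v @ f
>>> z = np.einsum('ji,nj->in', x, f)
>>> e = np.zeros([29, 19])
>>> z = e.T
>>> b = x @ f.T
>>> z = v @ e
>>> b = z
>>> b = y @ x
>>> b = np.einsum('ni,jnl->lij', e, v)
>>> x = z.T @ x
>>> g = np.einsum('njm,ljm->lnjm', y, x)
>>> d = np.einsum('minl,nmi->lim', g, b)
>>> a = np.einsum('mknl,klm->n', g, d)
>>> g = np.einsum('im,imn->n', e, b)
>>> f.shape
(29, 5)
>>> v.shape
(5, 29, 29)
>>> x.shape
(19, 29, 5)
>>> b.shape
(29, 19, 5)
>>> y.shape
(5, 29, 5)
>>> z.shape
(5, 29, 19)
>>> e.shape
(29, 19)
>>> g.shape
(5,)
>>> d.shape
(5, 5, 19)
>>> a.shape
(29,)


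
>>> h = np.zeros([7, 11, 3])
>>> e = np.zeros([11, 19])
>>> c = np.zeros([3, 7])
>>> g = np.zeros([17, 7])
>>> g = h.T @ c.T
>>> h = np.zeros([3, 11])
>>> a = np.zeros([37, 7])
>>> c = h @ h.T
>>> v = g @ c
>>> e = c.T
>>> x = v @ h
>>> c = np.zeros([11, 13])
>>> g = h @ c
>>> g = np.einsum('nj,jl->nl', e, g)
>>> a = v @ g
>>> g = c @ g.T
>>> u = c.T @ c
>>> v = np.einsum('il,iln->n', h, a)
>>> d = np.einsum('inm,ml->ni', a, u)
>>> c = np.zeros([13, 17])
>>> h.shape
(3, 11)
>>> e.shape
(3, 3)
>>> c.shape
(13, 17)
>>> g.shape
(11, 3)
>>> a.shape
(3, 11, 13)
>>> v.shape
(13,)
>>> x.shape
(3, 11, 11)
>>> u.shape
(13, 13)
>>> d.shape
(11, 3)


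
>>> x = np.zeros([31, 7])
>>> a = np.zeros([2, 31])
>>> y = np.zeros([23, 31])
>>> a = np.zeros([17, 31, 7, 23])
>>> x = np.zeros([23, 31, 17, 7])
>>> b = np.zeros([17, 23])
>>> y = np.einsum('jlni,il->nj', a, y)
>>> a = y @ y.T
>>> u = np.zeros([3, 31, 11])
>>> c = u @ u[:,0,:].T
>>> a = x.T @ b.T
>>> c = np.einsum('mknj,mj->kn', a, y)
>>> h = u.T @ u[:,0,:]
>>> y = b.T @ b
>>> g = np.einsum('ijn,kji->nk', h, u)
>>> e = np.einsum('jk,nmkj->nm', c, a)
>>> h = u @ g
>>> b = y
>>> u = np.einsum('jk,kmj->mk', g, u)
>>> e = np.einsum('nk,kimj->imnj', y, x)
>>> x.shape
(23, 31, 17, 7)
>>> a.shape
(7, 17, 31, 17)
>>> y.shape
(23, 23)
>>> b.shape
(23, 23)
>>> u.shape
(31, 3)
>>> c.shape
(17, 31)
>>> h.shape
(3, 31, 3)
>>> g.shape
(11, 3)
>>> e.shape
(31, 17, 23, 7)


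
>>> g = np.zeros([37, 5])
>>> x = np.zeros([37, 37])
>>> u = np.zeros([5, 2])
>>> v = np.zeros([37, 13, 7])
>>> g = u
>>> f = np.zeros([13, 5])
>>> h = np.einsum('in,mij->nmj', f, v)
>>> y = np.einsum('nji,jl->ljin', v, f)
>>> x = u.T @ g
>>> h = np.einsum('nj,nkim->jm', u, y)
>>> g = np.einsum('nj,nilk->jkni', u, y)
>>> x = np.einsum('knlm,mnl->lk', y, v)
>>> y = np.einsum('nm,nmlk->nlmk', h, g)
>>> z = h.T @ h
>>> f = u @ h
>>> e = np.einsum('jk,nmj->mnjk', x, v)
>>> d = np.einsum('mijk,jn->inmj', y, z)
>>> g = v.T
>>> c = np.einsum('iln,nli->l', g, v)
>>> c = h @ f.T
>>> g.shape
(7, 13, 37)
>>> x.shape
(7, 5)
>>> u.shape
(5, 2)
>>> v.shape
(37, 13, 7)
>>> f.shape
(5, 37)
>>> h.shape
(2, 37)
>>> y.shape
(2, 5, 37, 13)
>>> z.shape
(37, 37)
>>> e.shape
(13, 37, 7, 5)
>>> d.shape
(5, 37, 2, 37)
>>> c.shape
(2, 5)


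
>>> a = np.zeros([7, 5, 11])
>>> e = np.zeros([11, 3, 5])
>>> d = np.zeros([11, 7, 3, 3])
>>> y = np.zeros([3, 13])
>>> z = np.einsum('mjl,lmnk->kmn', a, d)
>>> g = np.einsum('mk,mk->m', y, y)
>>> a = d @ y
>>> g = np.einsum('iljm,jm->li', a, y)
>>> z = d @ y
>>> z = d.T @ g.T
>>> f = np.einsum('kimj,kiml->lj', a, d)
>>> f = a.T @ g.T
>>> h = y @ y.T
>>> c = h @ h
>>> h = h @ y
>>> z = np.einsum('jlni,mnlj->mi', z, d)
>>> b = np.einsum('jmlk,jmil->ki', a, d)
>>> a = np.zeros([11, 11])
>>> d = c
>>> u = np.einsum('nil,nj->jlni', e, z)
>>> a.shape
(11, 11)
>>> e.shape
(11, 3, 5)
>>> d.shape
(3, 3)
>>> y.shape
(3, 13)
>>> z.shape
(11, 7)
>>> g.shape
(7, 11)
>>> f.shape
(13, 3, 7, 7)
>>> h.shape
(3, 13)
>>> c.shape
(3, 3)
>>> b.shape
(13, 3)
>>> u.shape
(7, 5, 11, 3)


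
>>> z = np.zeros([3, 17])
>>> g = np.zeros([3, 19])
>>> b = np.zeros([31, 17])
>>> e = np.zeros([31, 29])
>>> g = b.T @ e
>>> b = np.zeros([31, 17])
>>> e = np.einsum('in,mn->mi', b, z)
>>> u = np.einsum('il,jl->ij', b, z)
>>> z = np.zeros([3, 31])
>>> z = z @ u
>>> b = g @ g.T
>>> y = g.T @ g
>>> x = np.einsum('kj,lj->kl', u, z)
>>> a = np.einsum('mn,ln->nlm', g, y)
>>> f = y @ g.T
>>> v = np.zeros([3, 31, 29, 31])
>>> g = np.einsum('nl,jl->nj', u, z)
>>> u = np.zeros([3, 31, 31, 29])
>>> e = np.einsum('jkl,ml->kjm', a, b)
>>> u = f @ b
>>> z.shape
(3, 3)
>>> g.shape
(31, 3)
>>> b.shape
(17, 17)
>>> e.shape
(29, 29, 17)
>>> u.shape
(29, 17)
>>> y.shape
(29, 29)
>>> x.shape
(31, 3)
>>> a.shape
(29, 29, 17)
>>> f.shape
(29, 17)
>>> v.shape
(3, 31, 29, 31)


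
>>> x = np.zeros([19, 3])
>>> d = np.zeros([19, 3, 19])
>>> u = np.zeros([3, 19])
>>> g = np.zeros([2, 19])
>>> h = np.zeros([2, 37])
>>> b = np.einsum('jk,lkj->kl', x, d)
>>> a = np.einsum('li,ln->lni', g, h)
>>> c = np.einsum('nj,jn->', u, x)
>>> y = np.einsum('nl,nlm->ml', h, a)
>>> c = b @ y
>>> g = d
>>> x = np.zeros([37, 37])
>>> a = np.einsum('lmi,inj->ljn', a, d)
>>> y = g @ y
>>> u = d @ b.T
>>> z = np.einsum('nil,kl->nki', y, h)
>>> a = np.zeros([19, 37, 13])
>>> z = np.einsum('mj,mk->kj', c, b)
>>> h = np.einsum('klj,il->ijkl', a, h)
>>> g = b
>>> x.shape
(37, 37)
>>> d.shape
(19, 3, 19)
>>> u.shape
(19, 3, 3)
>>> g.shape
(3, 19)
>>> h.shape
(2, 13, 19, 37)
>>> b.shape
(3, 19)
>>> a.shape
(19, 37, 13)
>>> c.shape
(3, 37)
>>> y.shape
(19, 3, 37)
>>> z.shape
(19, 37)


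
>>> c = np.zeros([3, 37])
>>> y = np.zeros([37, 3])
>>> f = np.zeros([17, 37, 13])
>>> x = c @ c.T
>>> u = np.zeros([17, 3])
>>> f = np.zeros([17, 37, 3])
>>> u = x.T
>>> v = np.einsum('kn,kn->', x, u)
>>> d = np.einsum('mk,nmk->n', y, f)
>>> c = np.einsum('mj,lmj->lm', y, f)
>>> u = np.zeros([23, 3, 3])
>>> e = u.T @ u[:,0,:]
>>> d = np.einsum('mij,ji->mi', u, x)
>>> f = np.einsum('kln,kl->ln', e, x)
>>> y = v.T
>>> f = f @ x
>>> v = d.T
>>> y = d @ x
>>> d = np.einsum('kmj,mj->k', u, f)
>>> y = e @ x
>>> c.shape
(17, 37)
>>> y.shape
(3, 3, 3)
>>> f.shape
(3, 3)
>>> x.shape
(3, 3)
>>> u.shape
(23, 3, 3)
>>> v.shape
(3, 23)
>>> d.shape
(23,)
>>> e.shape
(3, 3, 3)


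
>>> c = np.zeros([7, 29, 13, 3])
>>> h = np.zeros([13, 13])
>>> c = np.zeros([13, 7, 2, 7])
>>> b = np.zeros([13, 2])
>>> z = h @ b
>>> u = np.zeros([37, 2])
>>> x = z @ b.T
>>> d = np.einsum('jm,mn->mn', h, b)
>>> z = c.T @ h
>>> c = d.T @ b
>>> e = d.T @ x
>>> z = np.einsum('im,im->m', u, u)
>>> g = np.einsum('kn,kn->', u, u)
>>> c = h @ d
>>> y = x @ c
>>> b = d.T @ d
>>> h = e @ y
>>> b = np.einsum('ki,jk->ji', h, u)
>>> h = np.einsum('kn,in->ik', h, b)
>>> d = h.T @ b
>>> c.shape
(13, 2)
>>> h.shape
(37, 2)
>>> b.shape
(37, 2)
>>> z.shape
(2,)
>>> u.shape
(37, 2)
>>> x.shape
(13, 13)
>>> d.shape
(2, 2)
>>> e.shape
(2, 13)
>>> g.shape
()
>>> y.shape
(13, 2)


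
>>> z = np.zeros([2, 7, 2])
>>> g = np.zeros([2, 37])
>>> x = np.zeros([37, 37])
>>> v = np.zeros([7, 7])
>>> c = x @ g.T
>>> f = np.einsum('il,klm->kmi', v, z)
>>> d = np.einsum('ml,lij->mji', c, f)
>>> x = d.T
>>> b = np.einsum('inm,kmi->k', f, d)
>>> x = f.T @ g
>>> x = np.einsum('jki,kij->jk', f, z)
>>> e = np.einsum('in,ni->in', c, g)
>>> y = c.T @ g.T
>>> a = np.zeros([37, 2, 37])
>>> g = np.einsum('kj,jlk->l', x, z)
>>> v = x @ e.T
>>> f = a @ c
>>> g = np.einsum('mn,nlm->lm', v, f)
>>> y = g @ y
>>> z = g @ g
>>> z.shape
(2, 2)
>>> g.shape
(2, 2)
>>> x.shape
(2, 2)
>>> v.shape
(2, 37)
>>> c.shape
(37, 2)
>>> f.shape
(37, 2, 2)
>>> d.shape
(37, 7, 2)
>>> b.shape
(37,)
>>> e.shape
(37, 2)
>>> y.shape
(2, 2)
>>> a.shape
(37, 2, 37)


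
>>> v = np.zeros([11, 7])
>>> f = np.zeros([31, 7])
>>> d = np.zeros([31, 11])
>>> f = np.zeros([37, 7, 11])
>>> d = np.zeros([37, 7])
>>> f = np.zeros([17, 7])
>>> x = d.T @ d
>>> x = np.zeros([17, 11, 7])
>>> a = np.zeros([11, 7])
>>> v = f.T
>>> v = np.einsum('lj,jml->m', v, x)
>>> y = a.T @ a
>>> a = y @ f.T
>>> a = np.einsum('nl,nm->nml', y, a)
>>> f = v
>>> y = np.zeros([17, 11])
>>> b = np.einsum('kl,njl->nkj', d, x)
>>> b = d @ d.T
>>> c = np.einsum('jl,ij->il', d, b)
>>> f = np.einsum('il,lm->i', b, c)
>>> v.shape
(11,)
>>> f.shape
(37,)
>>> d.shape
(37, 7)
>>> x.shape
(17, 11, 7)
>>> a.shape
(7, 17, 7)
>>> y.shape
(17, 11)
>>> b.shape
(37, 37)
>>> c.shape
(37, 7)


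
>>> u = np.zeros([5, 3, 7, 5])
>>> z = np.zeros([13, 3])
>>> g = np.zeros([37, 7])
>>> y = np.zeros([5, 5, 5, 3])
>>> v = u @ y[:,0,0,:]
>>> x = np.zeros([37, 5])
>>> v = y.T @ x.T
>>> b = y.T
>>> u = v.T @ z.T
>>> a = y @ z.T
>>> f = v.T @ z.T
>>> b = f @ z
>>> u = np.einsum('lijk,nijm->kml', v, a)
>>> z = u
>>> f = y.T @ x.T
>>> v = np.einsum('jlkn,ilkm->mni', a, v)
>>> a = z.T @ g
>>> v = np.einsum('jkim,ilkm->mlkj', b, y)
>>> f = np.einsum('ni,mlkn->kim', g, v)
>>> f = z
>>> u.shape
(37, 13, 3)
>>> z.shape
(37, 13, 3)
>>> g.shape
(37, 7)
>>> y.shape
(5, 5, 5, 3)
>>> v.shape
(3, 5, 5, 37)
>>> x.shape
(37, 5)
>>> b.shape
(37, 5, 5, 3)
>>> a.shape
(3, 13, 7)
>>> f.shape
(37, 13, 3)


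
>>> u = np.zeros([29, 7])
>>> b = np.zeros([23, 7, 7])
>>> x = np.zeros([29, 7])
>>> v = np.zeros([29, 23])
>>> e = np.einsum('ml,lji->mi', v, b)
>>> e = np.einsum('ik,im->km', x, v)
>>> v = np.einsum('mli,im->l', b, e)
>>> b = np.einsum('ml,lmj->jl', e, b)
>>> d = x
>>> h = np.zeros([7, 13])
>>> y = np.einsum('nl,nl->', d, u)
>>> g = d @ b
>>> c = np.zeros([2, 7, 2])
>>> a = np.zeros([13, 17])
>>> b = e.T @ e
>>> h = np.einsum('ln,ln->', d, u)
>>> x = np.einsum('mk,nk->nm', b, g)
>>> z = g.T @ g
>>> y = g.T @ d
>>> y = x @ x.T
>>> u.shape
(29, 7)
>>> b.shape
(23, 23)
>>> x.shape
(29, 23)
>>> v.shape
(7,)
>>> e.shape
(7, 23)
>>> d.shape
(29, 7)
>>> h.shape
()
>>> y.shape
(29, 29)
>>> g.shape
(29, 23)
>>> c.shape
(2, 7, 2)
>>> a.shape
(13, 17)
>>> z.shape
(23, 23)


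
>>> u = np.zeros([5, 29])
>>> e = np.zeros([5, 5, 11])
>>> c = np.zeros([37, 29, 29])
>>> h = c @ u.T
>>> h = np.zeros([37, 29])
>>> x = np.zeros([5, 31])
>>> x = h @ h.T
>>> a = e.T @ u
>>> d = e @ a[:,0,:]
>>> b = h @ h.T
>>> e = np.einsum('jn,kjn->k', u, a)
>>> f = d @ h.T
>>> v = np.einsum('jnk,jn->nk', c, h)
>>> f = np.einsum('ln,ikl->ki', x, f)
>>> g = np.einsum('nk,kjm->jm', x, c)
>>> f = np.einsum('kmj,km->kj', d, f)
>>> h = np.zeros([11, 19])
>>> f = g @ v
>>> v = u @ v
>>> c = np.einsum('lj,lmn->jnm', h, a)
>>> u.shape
(5, 29)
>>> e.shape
(11,)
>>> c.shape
(19, 29, 5)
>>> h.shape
(11, 19)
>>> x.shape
(37, 37)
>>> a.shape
(11, 5, 29)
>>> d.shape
(5, 5, 29)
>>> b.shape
(37, 37)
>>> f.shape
(29, 29)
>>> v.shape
(5, 29)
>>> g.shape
(29, 29)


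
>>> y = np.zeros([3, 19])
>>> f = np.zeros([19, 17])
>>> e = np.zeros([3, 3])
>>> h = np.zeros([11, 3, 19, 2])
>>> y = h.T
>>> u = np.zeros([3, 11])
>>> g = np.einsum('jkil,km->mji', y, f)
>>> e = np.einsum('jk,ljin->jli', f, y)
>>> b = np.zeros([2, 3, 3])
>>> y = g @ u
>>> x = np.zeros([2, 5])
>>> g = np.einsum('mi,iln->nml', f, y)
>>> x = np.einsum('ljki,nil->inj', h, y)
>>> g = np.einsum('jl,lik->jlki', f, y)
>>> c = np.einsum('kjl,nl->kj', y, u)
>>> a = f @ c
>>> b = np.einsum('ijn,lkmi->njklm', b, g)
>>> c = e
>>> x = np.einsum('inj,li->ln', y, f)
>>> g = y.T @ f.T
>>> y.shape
(17, 2, 11)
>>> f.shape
(19, 17)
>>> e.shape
(19, 2, 3)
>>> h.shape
(11, 3, 19, 2)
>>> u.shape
(3, 11)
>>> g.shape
(11, 2, 19)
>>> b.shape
(3, 3, 17, 19, 11)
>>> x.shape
(19, 2)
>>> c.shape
(19, 2, 3)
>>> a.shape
(19, 2)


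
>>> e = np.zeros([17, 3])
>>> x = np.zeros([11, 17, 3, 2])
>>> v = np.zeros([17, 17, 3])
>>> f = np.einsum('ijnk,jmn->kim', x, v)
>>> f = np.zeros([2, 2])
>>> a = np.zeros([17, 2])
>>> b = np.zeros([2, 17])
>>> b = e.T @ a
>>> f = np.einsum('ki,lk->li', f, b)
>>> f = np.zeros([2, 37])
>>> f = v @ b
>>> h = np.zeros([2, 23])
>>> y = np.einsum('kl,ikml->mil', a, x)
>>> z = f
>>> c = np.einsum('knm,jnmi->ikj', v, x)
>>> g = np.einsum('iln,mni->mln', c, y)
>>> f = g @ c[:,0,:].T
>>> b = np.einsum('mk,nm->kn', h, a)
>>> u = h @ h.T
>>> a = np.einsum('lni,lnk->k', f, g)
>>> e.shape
(17, 3)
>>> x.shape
(11, 17, 3, 2)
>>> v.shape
(17, 17, 3)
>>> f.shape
(3, 17, 2)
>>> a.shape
(11,)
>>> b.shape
(23, 17)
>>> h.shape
(2, 23)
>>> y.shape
(3, 11, 2)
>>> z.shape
(17, 17, 2)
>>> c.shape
(2, 17, 11)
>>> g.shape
(3, 17, 11)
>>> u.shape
(2, 2)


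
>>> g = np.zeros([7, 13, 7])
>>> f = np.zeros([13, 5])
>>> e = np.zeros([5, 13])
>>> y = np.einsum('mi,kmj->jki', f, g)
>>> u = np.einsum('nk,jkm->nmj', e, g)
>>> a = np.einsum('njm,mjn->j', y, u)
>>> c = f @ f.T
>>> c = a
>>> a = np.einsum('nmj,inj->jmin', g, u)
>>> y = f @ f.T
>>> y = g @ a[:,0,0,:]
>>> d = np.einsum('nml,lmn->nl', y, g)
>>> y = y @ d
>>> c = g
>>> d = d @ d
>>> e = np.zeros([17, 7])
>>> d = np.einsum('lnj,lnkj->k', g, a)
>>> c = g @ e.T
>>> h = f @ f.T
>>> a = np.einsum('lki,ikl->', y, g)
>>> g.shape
(7, 13, 7)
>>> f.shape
(13, 5)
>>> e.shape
(17, 7)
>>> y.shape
(7, 13, 7)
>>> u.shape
(5, 7, 7)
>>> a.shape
()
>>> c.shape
(7, 13, 17)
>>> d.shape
(5,)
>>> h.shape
(13, 13)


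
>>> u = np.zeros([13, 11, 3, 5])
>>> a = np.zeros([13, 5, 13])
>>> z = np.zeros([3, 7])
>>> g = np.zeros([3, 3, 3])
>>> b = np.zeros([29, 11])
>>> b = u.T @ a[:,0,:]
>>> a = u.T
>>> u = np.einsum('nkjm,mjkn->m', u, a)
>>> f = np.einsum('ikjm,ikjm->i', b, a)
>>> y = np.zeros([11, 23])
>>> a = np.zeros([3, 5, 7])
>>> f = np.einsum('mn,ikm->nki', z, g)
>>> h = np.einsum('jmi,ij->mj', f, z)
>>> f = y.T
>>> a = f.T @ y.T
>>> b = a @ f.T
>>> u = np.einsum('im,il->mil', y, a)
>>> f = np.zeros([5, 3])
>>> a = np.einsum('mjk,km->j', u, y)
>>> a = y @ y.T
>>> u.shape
(23, 11, 11)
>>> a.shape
(11, 11)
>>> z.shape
(3, 7)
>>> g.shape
(3, 3, 3)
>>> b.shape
(11, 23)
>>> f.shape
(5, 3)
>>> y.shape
(11, 23)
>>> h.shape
(3, 7)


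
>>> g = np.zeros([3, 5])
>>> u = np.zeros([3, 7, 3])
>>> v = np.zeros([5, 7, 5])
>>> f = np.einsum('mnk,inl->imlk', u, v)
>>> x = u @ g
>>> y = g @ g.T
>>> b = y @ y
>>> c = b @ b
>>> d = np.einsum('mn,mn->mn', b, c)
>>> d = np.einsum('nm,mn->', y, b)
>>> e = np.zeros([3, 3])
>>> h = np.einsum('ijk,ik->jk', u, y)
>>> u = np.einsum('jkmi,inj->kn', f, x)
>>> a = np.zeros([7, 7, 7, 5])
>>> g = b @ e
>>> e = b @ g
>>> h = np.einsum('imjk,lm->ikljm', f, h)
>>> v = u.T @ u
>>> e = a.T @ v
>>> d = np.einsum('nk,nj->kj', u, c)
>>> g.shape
(3, 3)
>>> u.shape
(3, 7)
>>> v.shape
(7, 7)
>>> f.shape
(5, 3, 5, 3)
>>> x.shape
(3, 7, 5)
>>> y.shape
(3, 3)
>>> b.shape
(3, 3)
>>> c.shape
(3, 3)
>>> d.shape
(7, 3)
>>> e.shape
(5, 7, 7, 7)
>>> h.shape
(5, 3, 7, 5, 3)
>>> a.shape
(7, 7, 7, 5)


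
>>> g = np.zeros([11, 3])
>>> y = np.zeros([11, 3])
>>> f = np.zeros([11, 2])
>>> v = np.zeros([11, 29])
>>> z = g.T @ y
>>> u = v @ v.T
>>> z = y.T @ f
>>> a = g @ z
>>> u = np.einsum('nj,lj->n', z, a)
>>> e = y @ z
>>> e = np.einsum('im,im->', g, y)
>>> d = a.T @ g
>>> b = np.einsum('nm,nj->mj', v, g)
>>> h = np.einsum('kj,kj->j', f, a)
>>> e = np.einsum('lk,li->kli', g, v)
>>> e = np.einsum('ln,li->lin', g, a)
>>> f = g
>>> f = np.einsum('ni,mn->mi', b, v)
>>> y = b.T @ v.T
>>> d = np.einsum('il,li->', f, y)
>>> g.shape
(11, 3)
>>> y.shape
(3, 11)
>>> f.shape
(11, 3)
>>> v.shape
(11, 29)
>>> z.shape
(3, 2)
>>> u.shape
(3,)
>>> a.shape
(11, 2)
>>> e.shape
(11, 2, 3)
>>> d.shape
()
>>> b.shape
(29, 3)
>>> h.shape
(2,)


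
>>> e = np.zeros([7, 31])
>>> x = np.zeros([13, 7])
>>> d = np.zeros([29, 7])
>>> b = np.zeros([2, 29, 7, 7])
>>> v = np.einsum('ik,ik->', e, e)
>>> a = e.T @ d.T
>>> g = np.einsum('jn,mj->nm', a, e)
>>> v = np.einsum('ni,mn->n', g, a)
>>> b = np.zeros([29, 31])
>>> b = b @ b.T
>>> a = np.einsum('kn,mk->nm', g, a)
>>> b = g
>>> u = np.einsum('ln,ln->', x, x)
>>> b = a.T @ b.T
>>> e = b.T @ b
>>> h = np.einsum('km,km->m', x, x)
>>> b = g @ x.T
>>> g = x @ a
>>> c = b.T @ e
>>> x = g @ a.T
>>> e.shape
(29, 29)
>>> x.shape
(13, 7)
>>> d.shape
(29, 7)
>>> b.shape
(29, 13)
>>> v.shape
(29,)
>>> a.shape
(7, 31)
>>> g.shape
(13, 31)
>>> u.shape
()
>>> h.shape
(7,)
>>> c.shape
(13, 29)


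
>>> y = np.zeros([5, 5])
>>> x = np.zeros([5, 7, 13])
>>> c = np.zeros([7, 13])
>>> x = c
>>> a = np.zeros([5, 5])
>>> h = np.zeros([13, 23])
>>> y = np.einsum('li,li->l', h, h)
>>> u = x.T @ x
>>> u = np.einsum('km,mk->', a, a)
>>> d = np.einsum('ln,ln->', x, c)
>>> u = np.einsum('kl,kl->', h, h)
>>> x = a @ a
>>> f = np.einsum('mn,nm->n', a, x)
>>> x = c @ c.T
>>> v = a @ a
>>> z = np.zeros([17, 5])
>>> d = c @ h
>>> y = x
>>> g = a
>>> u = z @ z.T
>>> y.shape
(7, 7)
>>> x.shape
(7, 7)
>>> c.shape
(7, 13)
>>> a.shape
(5, 5)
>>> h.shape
(13, 23)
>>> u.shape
(17, 17)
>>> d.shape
(7, 23)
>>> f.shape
(5,)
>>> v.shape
(5, 5)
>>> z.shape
(17, 5)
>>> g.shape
(5, 5)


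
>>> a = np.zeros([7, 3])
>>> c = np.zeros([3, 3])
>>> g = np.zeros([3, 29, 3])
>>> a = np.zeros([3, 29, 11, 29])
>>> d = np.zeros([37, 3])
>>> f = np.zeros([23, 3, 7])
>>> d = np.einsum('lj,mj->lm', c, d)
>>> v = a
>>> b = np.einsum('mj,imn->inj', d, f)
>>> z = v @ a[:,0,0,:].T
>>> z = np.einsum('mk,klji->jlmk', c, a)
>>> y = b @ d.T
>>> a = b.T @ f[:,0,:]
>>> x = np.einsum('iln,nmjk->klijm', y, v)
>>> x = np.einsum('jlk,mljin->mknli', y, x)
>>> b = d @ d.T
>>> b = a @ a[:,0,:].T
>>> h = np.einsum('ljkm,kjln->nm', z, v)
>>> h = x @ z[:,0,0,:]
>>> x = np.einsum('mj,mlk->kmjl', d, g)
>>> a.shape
(37, 7, 7)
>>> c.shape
(3, 3)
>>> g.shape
(3, 29, 3)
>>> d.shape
(3, 37)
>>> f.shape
(23, 3, 7)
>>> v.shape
(3, 29, 11, 29)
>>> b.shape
(37, 7, 37)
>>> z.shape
(11, 29, 3, 3)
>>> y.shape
(23, 7, 3)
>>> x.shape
(3, 3, 37, 29)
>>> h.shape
(29, 3, 29, 7, 3)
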